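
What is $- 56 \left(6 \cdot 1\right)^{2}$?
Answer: $-2016$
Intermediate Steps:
$- 56 \left(6 \cdot 1\right)^{2} = - 56 \cdot 6^{2} = \left(-56\right) 36 = -2016$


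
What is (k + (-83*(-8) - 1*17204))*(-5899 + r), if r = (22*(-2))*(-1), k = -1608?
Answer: 106256540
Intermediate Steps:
r = 44 (r = -44*(-1) = 44)
(k + (-83*(-8) - 1*17204))*(-5899 + r) = (-1608 + (-83*(-8) - 1*17204))*(-5899 + 44) = (-1608 + (664 - 17204))*(-5855) = (-1608 - 16540)*(-5855) = -18148*(-5855) = 106256540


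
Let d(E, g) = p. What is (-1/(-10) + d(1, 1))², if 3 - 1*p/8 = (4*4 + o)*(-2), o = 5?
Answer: 12967201/100 ≈ 1.2967e+5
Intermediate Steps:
p = 360 (p = 24 - 8*(4*4 + 5)*(-2) = 24 - 8*(16 + 5)*(-2) = 24 - 168*(-2) = 24 - 8*(-42) = 24 + 336 = 360)
d(E, g) = 360
(-1/(-10) + d(1, 1))² = (-1/(-10) + 360)² = (-1*(-⅒) + 360)² = (⅒ + 360)² = (3601/10)² = 12967201/100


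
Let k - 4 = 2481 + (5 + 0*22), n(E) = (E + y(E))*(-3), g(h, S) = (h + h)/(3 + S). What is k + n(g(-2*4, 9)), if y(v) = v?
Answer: 2498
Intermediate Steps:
g(h, S) = 2*h/(3 + S) (g(h, S) = (2*h)/(3 + S) = 2*h/(3 + S))
n(E) = -6*E (n(E) = (E + E)*(-3) = (2*E)*(-3) = -6*E)
k = 2490 (k = 4 + (2481 + (5 + 0*22)) = 4 + (2481 + (5 + 0)) = 4 + (2481 + 5) = 4 + 2486 = 2490)
k + n(g(-2*4, 9)) = 2490 - 12*(-2*4)/(3 + 9) = 2490 - 12*(-8)/12 = 2490 - 6*(-4/3) = 2490 + 8 = 2498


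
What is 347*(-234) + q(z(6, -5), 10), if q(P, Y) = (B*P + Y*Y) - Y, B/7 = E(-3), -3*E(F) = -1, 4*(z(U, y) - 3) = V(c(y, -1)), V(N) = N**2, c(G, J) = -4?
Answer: -243275/3 ≈ -81092.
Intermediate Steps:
z(U, y) = 7 (z(U, y) = 3 + (1/4)*(-4)**2 = 3 + (1/4)*16 = 3 + 4 = 7)
E(F) = 1/3 (E(F) = -1/3*(-1) = 1/3)
B = 7/3 (B = 7*(1/3) = 7/3 ≈ 2.3333)
q(P, Y) = Y**2 - Y + 7*P/3 (q(P, Y) = (7*P/3 + Y*Y) - Y = (7*P/3 + Y**2) - Y = (Y**2 + 7*P/3) - Y = Y**2 - Y + 7*P/3)
347*(-234) + q(z(6, -5), 10) = 347*(-234) + (10**2 - 1*10 + (7/3)*7) = -81198 + (100 - 10 + 49/3) = -81198 + 319/3 = -243275/3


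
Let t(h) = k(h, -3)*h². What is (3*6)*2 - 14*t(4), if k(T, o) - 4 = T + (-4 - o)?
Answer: -1532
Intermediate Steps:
k(T, o) = T - o (k(T, o) = 4 + (T + (-4 - o)) = 4 + (-4 + T - o) = T - o)
t(h) = h²*(3 + h) (t(h) = (h - 1*(-3))*h² = (h + 3)*h² = (3 + h)*h² = h²*(3 + h))
(3*6)*2 - 14*t(4) = (3*6)*2 - 14*4²*(3 + 4) = 18*2 - 224*7 = 36 - 14*112 = 36 - 1568 = -1532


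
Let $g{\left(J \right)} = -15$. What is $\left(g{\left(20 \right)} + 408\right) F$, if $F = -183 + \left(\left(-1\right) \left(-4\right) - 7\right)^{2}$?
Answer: $-68382$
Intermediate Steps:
$F = -174$ ($F = -183 + \left(4 - 7\right)^{2} = -183 + \left(-3\right)^{2} = -183 + 9 = -174$)
$\left(g{\left(20 \right)} + 408\right) F = \left(-15 + 408\right) \left(-174\right) = 393 \left(-174\right) = -68382$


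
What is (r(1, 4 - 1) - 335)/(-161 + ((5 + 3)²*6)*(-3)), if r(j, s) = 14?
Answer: 321/1313 ≈ 0.24448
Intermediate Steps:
(r(1, 4 - 1) - 335)/(-161 + ((5 + 3)²*6)*(-3)) = (14 - 335)/(-161 + ((5 + 3)²*6)*(-3)) = -321/(-161 + (8²*6)*(-3)) = -321/(-161 + (64*6)*(-3)) = -321/(-161 + 384*(-3)) = -321/(-161 - 1152) = -321/(-1313) = -321*(-1/1313) = 321/1313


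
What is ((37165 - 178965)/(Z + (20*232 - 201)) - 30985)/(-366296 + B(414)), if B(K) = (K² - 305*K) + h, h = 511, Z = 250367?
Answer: 3947652855/40852918577 ≈ 0.096631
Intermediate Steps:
B(K) = 511 + K² - 305*K (B(K) = (K² - 305*K) + 511 = 511 + K² - 305*K)
((37165 - 178965)/(Z + (20*232 - 201)) - 30985)/(-366296 + B(414)) = ((37165 - 178965)/(250367 + (20*232 - 201)) - 30985)/(-366296 + (511 + 414² - 305*414)) = (-141800/(250367 + (4640 - 201)) - 30985)/(-366296 + (511 + 171396 - 126270)) = (-141800/(250367 + 4439) - 30985)/(-366296 + 45637) = (-141800/254806 - 30985)/(-320659) = (-141800*1/254806 - 30985)*(-1/320659) = (-70900/127403 - 30985)*(-1/320659) = -3947652855/127403*(-1/320659) = 3947652855/40852918577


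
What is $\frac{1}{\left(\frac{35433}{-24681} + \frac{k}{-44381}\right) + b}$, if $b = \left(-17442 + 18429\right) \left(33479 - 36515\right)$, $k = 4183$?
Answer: $- \frac{365122487}{1094101774812616} \approx -3.3372 \cdot 10^{-7}$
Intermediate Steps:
$b = -2996532$ ($b = 987 \left(-3036\right) = -2996532$)
$\frac{1}{\left(\frac{35433}{-24681} + \frac{k}{-44381}\right) + b} = \frac{1}{\left(\frac{35433}{-24681} + \frac{4183}{-44381}\right) - 2996532} = \frac{1}{\left(35433 \left(- \frac{1}{24681}\right) + 4183 \left(- \frac{1}{44381}\right)\right) - 2996532} = \frac{1}{\left(- \frac{11811}{8227} - \frac{4183}{44381}\right) - 2996532} = \frac{1}{- \frac{558597532}{365122487} - 2996532} = \frac{1}{- \frac{1094101774812616}{365122487}} = - \frac{365122487}{1094101774812616}$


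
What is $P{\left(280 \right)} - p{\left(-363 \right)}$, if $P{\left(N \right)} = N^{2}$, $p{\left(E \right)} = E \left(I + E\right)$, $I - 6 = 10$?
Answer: $-47561$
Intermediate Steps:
$I = 16$ ($I = 6 + 10 = 16$)
$p{\left(E \right)} = E \left(16 + E\right)$
$P{\left(280 \right)} - p{\left(-363 \right)} = 280^{2} - - 363 \left(16 - 363\right) = 78400 - \left(-363\right) \left(-347\right) = 78400 - 125961 = -47561$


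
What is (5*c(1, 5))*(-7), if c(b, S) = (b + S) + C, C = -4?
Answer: -70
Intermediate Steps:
c(b, S) = -4 + S + b (c(b, S) = (b + S) - 4 = (S + b) - 4 = -4 + S + b)
(5*c(1, 5))*(-7) = (5*(-4 + 5 + 1))*(-7) = (5*2)*(-7) = 10*(-7) = -70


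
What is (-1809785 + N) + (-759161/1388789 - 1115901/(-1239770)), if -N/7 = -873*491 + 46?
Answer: 2049595926318481739/1721778938530 ≈ 1.1904e+6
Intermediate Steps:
N = 3000179 (N = -7*(-873*491 + 46) = -7*(-428643 + 46) = -7*(-428597) = 3000179)
(-1809785 + N) + (-759161/1388789 - 1115901/(-1239770)) = (-1809785 + 3000179) + (-759161/1388789 - 1115901/(-1239770)) = 1190394 + (-759161*1/1388789 - 1115901*(-1/1239770)) = 1190394 + (-759161/1388789 + 1115901/1239770) = 1190394 + 608566000919/1721778938530 = 2049595926318481739/1721778938530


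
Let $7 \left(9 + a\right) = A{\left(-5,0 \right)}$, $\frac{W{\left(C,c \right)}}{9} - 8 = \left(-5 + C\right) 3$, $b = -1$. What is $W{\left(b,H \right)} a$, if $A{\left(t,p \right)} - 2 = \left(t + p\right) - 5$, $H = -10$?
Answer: $\frac{6390}{7} \approx 912.86$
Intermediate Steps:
$W{\left(C,c \right)} = -63 + 27 C$ ($W{\left(C,c \right)} = 72 + 9 \left(-5 + C\right) 3 = 72 + 9 \left(-15 + 3 C\right) = 72 + \left(-135 + 27 C\right) = -63 + 27 C$)
$A{\left(t,p \right)} = -3 + p + t$ ($A{\left(t,p \right)} = 2 - \left(5 - p - t\right) = 2 + \left(-5 + p + t\right) = -3 + p + t$)
$a = - \frac{71}{7}$ ($a = -9 + \frac{-3 + 0 - 5}{7} = -9 + \frac{1}{7} \left(-8\right) = -9 - \frac{8}{7} = - \frac{71}{7} \approx -10.143$)
$W{\left(b,H \right)} a = \left(-63 + 27 \left(-1\right)\right) \left(- \frac{71}{7}\right) = \left(-63 - 27\right) \left(- \frac{71}{7}\right) = \left(-90\right) \left(- \frac{71}{7}\right) = \frac{6390}{7}$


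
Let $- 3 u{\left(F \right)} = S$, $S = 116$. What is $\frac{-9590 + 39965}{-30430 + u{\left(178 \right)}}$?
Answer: $- \frac{91125}{91406} \approx -0.99693$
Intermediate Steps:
$u{\left(F \right)} = - \frac{116}{3}$ ($u{\left(F \right)} = \left(- \frac{1}{3}\right) 116 = - \frac{116}{3}$)
$\frac{-9590 + 39965}{-30430 + u{\left(178 \right)}} = \frac{-9590 + 39965}{-30430 - \frac{116}{3}} = \frac{30375}{- \frac{91406}{3}} = 30375 \left(- \frac{3}{91406}\right) = - \frac{91125}{91406}$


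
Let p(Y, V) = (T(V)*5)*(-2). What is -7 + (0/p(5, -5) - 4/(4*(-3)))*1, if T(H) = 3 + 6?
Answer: -20/3 ≈ -6.6667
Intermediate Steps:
T(H) = 9
p(Y, V) = -90 (p(Y, V) = (9*5)*(-2) = 45*(-2) = -90)
-7 + (0/p(5, -5) - 4/(4*(-3)))*1 = -7 + (0/(-90) - 4/(4*(-3)))*1 = -7 + (0*(-1/90) - 4/(-12))*1 = -7 + (0 - 4*(-1/12))*1 = -7 + (0 + ⅓)*1 = -7 + (⅓)*1 = -7 + ⅓ = -20/3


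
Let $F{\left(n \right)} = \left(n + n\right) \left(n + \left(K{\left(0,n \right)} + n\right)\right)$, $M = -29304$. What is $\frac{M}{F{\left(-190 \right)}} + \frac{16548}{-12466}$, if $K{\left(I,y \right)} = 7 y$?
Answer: $- \frac{77209681}{56252825} \approx -1.3725$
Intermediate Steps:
$F{\left(n \right)} = 18 n^{2}$ ($F{\left(n \right)} = \left(n + n\right) \left(n + \left(7 n + n\right)\right) = 2 n \left(n + 8 n\right) = 2 n 9 n = 18 n^{2}$)
$\frac{M}{F{\left(-190 \right)}} + \frac{16548}{-12466} = - \frac{29304}{18 \left(-190\right)^{2}} + \frac{16548}{-12466} = - \frac{29304}{18 \cdot 36100} + 16548 \left(- \frac{1}{12466}\right) = - \frac{29304}{649800} - \frac{8274}{6233} = \left(-29304\right) \frac{1}{649800} - \frac{8274}{6233} = - \frac{407}{9025} - \frac{8274}{6233} = - \frac{77209681}{56252825}$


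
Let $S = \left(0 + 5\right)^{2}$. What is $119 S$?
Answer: $2975$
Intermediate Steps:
$S = 25$ ($S = 5^{2} = 25$)
$119 S = 119 \cdot 25 = 2975$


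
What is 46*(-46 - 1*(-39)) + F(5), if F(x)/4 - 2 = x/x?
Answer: -310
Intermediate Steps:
F(x) = 12 (F(x) = 8 + 4*(x/x) = 8 + 4*1 = 8 + 4 = 12)
46*(-46 - 1*(-39)) + F(5) = 46*(-46 - 1*(-39)) + 12 = 46*(-46 + 39) + 12 = 46*(-7) + 12 = -322 + 12 = -310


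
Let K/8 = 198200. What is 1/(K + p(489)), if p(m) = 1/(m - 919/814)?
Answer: 397127/629684572014 ≈ 6.3068e-7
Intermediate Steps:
p(m) = 1/(-919/814 + m) (p(m) = 1/(m - 919*1/814) = 1/(m - 919/814) = 1/(-919/814 + m))
K = 1585600 (K = 8*198200 = 1585600)
1/(K + p(489)) = 1/(1585600 + 814/(-919 + 814*489)) = 1/(1585600 + 814/(-919 + 398046)) = 1/(1585600 + 814/397127) = 1/(629684572014/397127) = 397127/629684572014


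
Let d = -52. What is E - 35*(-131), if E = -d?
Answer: 4637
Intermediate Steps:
E = 52 (E = -1*(-52) = 52)
E - 35*(-131) = 52 - 35*(-131) = 52 + 4585 = 4637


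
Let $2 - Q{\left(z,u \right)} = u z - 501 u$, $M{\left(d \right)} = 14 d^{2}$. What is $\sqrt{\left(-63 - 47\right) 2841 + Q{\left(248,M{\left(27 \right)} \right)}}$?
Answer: $\sqrt{2269610} \approx 1506.5$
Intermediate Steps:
$Q{\left(z,u \right)} = 2 + 501 u - u z$ ($Q{\left(z,u \right)} = 2 - \left(u z - 501 u\right) = 2 - \left(- 501 u + u z\right) = 2 + 501 u - u z$)
$\sqrt{\left(-63 - 47\right) 2841 + Q{\left(248,M{\left(27 \right)} \right)}} = \sqrt{\left(-63 - 47\right) 2841 + \left(2 + 501 \cdot 14 \cdot 27^{2} - 14 \cdot 27^{2} \cdot 248\right)} = \sqrt{\left(-63 - 47\right) 2841 + \left(2 + 501 \cdot 14 \cdot 729 - 14 \cdot 729 \cdot 248\right)} = \sqrt{\left(-110\right) 2841 + \left(2 + 501 \cdot 10206 - 10206 \cdot 248\right)} = \sqrt{-312510 + \left(2 + 5113206 - 2531088\right)} = \sqrt{-312510 + 2582120} = \sqrt{2269610}$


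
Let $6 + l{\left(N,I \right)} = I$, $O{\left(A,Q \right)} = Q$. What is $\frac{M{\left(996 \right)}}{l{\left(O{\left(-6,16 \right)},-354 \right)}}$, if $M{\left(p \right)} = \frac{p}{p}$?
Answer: $- \frac{1}{360} \approx -0.0027778$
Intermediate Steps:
$l{\left(N,I \right)} = -6 + I$
$M{\left(p \right)} = 1$
$\frac{M{\left(996 \right)}}{l{\left(O{\left(-6,16 \right)},-354 \right)}} = 1 \frac{1}{-6 - 354} = 1 \frac{1}{-360} = 1 \left(- \frac{1}{360}\right) = - \frac{1}{360}$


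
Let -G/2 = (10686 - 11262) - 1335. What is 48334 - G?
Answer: 44512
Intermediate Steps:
G = 3822 (G = -2*((10686 - 11262) - 1335) = -2*(-576 - 1335) = -2*(-1911) = 3822)
48334 - G = 48334 - 1*3822 = 48334 - 3822 = 44512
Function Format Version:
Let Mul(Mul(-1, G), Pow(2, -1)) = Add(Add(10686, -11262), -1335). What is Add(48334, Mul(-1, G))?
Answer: 44512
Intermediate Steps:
G = 3822 (G = Mul(-2, Add(Add(10686, -11262), -1335)) = Mul(-2, Add(-576, -1335)) = Mul(-2, -1911) = 3822)
Add(48334, Mul(-1, G)) = Add(48334, Mul(-1, 3822)) = Add(48334, -3822) = 44512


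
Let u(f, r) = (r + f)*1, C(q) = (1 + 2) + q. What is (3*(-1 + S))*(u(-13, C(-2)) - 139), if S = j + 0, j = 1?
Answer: 0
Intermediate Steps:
C(q) = 3 + q
u(f, r) = f + r (u(f, r) = (f + r)*1 = f + r)
S = 1 (S = 1 + 0 = 1)
(3*(-1 + S))*(u(-13, C(-2)) - 139) = (3*(-1 + 1))*((-13 + (3 - 2)) - 139) = (3*0)*((-13 + 1) - 139) = 0*(-12 - 139) = 0*(-151) = 0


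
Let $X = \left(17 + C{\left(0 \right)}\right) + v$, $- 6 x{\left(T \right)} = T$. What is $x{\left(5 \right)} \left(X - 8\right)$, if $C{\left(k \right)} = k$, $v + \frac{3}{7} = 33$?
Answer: $- \frac{485}{14} \approx -34.643$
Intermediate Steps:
$v = \frac{228}{7}$ ($v = - \frac{3}{7} + 33 = \frac{228}{7} \approx 32.571$)
$x{\left(T \right)} = - \frac{T}{6}$
$X = \frac{347}{7}$ ($X = \left(17 + 0\right) + \frac{228}{7} = 17 + \frac{228}{7} = \frac{347}{7} \approx 49.571$)
$x{\left(5 \right)} \left(X - 8\right) = \left(- \frac{1}{6}\right) 5 \left(\frac{347}{7} - 8\right) = \left(- \frac{5}{6}\right) \frac{291}{7} = - \frac{485}{14}$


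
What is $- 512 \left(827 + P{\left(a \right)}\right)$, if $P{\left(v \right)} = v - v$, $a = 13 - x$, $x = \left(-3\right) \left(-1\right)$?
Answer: $-423424$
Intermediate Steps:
$x = 3$
$a = 10$ ($a = 13 - 3 = 10$)
$P{\left(v \right)} = 0$
$- 512 \left(827 + P{\left(a \right)}\right) = - 512 \left(827 + 0\right) = \left(-512\right) 827 = -423424$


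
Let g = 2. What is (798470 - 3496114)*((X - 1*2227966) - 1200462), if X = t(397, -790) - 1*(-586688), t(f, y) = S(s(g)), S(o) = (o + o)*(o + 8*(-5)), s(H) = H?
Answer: 7666412902448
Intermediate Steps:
S(o) = 2*o*(-40 + o) (S(o) = (2*o)*(o - 40) = (2*o)*(-40 + o) = 2*o*(-40 + o))
t(f, y) = -152 (t(f, y) = 2*2*(-40 + 2) = 2*2*(-38) = -152)
X = 586536 (X = -152 - 1*(-586688) = -152 + 586688 = 586536)
(798470 - 3496114)*((X - 1*2227966) - 1200462) = (798470 - 3496114)*((586536 - 1*2227966) - 1200462) = -2697644*((586536 - 2227966) - 1200462) = -2697644*(-1641430 - 1200462) = -2697644*(-2841892) = 7666412902448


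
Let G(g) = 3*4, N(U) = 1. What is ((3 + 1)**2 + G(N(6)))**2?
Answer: 784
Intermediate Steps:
G(g) = 12
((3 + 1)**2 + G(N(6)))**2 = ((3 + 1)**2 + 12)**2 = (4**2 + 12)**2 = (16 + 12)**2 = 28**2 = 784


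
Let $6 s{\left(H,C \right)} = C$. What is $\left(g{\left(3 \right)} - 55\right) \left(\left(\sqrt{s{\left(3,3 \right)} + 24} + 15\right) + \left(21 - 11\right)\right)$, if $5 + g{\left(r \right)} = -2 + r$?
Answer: $-1475 - \frac{413 \sqrt{2}}{2} \approx -1767.0$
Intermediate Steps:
$s{\left(H,C \right)} = \frac{C}{6}$
$g{\left(r \right)} = -7 + r$ ($g{\left(r \right)} = -5 + \left(-2 + r\right) = -7 + r$)
$\left(g{\left(3 \right)} - 55\right) \left(\left(\sqrt{s{\left(3,3 \right)} + 24} + 15\right) + \left(21 - 11\right)\right) = \left(\left(-7 + 3\right) - 55\right) \left(\left(\sqrt{\frac{1}{6} \cdot 3 + 24} + 15\right) + \left(21 - 11\right)\right) = \left(-4 - 55\right) \left(\left(\sqrt{\frac{1}{2} + 24} + 15\right) + \left(21 - 11\right)\right) = - 59 \left(\left(\sqrt{\frac{49}{2}} + 15\right) + 10\right) = - 59 \left(\left(\frac{7 \sqrt{2}}{2} + 15\right) + 10\right) = - 59 \left(\left(15 + \frac{7 \sqrt{2}}{2}\right) + 10\right) = - 59 \left(25 + \frac{7 \sqrt{2}}{2}\right) = -1475 - \frac{413 \sqrt{2}}{2}$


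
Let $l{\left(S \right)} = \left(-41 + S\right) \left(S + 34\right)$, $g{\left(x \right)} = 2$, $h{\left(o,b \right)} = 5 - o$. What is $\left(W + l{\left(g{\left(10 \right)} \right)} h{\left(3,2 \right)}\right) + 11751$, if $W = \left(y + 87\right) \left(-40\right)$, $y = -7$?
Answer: $5743$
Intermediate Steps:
$W = -3200$ ($W = \left(-7 + 87\right) \left(-40\right) = 80 \left(-40\right) = -3200$)
$l{\left(S \right)} = \left(-41 + S\right) \left(34 + S\right)$
$\left(W + l{\left(g{\left(10 \right)} \right)} h{\left(3,2 \right)}\right) + 11751 = \left(-3200 + \left(-1394 + 2^{2} - 14\right) \left(5 - 3\right)\right) + 11751 = \left(-3200 + \left(-1394 + 4 - 14\right) \left(5 - 3\right)\right) + 11751 = \left(-3200 - 2808\right) + 11751 = -6008 + 11751 = 5743$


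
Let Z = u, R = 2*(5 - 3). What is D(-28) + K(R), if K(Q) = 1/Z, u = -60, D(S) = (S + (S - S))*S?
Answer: 47039/60 ≈ 783.98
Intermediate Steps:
D(S) = S**2 (D(S) = (S + 0)*S = S*S = S**2)
R = 4 (R = 2*2 = 4)
Z = -60
K(Q) = -1/60 (K(Q) = 1/(-60) = -1/60)
D(-28) + K(R) = (-28)**2 - 1/60 = 784 - 1/60 = 47039/60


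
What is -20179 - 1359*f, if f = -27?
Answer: 16514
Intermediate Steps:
-20179 - 1359*f = -20179 - 1359*(-27) = -20179 - 1*(-36693) = -20179 + 36693 = 16514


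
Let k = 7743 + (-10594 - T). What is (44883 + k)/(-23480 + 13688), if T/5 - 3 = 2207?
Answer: -15491/4896 ≈ -3.1640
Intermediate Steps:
T = 11050 (T = 15 + 5*2207 = 15 + 11035 = 11050)
k = -13901 (k = 7743 + (-10594 - 1*11050) = 7743 + (-10594 - 11050) = 7743 - 21644 = -13901)
(44883 + k)/(-23480 + 13688) = (44883 - 13901)/(-23480 + 13688) = 30982/(-9792) = 30982*(-1/9792) = -15491/4896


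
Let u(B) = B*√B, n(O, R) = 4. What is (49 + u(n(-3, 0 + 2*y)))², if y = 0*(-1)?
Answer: 3249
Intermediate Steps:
y = 0
u(B) = B^(3/2)
(49 + u(n(-3, 0 + 2*y)))² = (49 + 4^(3/2))² = (49 + 8)² = 57² = 3249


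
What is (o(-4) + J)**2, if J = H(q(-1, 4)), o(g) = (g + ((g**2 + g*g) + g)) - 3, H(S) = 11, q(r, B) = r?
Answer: 1024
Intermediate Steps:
o(g) = -3 + 2*g + 2*g**2 (o(g) = (g + ((g**2 + g**2) + g)) - 3 = (g + (2*g**2 + g)) - 3 = (g + (g + 2*g**2)) - 3 = (2*g + 2*g**2) - 3 = -3 + 2*g + 2*g**2)
J = 11
(o(-4) + J)**2 = ((-3 + 2*(-4) + 2*(-4)**2) + 11)**2 = ((-3 - 8 + 2*16) + 11)**2 = ((-3 - 8 + 32) + 11)**2 = (21 + 11)**2 = 32**2 = 1024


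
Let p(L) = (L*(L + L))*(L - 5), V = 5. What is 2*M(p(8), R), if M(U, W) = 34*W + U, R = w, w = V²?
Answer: 2468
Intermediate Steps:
w = 25 (w = 5² = 25)
R = 25
p(L) = 2*L²*(-5 + L) (p(L) = (L*(2*L))*(-5 + L) = (2*L²)*(-5 + L) = 2*L²*(-5 + L))
M(U, W) = U + 34*W
2*M(p(8), R) = 2*(2*8²*(-5 + 8) + 34*25) = 2*(2*64*3 + 850) = 2*(384 + 850) = 2*1234 = 2468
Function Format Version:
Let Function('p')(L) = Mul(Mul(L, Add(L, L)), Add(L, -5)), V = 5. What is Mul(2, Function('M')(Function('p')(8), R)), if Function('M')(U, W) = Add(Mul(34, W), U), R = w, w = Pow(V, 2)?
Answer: 2468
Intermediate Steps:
w = 25 (w = Pow(5, 2) = 25)
R = 25
Function('p')(L) = Mul(2, Pow(L, 2), Add(-5, L)) (Function('p')(L) = Mul(Mul(L, Mul(2, L)), Add(-5, L)) = Mul(Mul(2, Pow(L, 2)), Add(-5, L)) = Mul(2, Pow(L, 2), Add(-5, L)))
Function('M')(U, W) = Add(U, Mul(34, W))
Mul(2, Function('M')(Function('p')(8), R)) = Mul(2, Add(Mul(2, Pow(8, 2), Add(-5, 8)), Mul(34, 25))) = Mul(2, Add(Mul(2, 64, 3), 850)) = Mul(2, Add(384, 850)) = Mul(2, 1234) = 2468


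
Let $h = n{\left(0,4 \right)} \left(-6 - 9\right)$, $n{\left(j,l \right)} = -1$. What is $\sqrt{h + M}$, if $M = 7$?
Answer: $\sqrt{22} \approx 4.6904$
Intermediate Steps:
$h = 15$ ($h = - (-6 - 9) = \left(-1\right) \left(-15\right) = 15$)
$\sqrt{h + M} = \sqrt{15 + 7} = \sqrt{22}$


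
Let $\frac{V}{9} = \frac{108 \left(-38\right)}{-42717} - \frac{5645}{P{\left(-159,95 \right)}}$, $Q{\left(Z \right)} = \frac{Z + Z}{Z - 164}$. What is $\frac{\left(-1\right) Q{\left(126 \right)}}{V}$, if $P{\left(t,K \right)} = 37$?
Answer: $- \frac{7375802}{1526242241} \approx -0.0048327$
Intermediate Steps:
$Q{\left(Z \right)} = \frac{2 Z}{-164 + Z}$
$V = - \frac{722956851}{526843}$ ($V = 9 \left(\frac{108 \left(-38\right)}{-42717} - \frac{5645}{37}\right) = 9 \left(\left(-4104\right) \left(- \frac{1}{42717}\right) - \frac{5645}{37}\right) = 9 \left(\frac{1368}{14239} - \frac{5645}{37}\right) = 9 \left(- \frac{80328539}{526843}\right) = - \frac{722956851}{526843} \approx -1372.2$)
$\frac{\left(-1\right) Q{\left(126 \right)}}{V} = \frac{\left(-1\right) 2 \cdot 126 \frac{1}{-164 + 126}}{- \frac{722956851}{526843}} = - \frac{2 \cdot 126}{-38} \left(- \frac{526843}{722956851}\right) = - \frac{2 \cdot 126 \left(-1\right)}{38} \left(- \frac{526843}{722956851}\right) = \left(-1\right) \left(- \frac{126}{19}\right) \left(- \frac{526843}{722956851}\right) = \frac{126}{19} \left(- \frac{526843}{722956851}\right) = - \frac{7375802}{1526242241}$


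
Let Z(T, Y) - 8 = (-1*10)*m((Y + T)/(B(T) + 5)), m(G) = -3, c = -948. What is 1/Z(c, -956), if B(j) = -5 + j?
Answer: 1/38 ≈ 0.026316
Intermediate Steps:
Z(T, Y) = 38 (Z(T, Y) = 8 - 1*10*(-3) = 8 - 10*(-3) = 8 + 30 = 38)
1/Z(c, -956) = 1/38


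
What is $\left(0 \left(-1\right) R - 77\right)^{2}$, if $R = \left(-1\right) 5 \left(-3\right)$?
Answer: $5929$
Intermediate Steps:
$R = 15$ ($R = \left(-5\right) \left(-3\right) = 15$)
$\left(0 \left(-1\right) R - 77\right)^{2} = \left(0 \left(-1\right) 15 - 77\right)^{2} = \left(0 \cdot 15 - 77\right)^{2} = \left(0 - 77\right)^{2} = \left(-77\right)^{2} = 5929$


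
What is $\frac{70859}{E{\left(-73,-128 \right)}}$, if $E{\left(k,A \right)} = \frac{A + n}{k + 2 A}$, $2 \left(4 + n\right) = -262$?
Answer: $\frac{23312611}{263} \approx 88641.0$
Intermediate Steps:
$n = -135$ ($n = -4 + \frac{1}{2} \left(-262\right) = -4 - 131 = -135$)
$E{\left(k,A \right)} = \frac{-135 + A}{k + 2 A}$ ($E{\left(k,A \right)} = \frac{A - 135}{k + 2 A} = \frac{-135 + A}{k + 2 A}$)
$\frac{70859}{E{\left(-73,-128 \right)}} = \frac{70859}{\frac{1}{-73 + 2 \left(-128\right)} \left(-135 - 128\right)} = \frac{70859}{\frac{1}{-73 - 256} \left(-263\right)} = \frac{70859}{\frac{1}{-329} \left(-263\right)} = \frac{70859}{\left(- \frac{1}{329}\right) \left(-263\right)} = \frac{70859}{\frac{263}{329}} = 70859 \cdot \frac{329}{263} = \frac{23312611}{263}$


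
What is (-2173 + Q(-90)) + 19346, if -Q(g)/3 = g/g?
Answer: 17170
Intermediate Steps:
Q(g) = -3 (Q(g) = -3*g/g = -3*1 = -3)
(-2173 + Q(-90)) + 19346 = (-2173 - 3) + 19346 = -2176 + 19346 = 17170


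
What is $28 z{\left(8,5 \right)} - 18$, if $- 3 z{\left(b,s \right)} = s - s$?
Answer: $-18$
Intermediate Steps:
$z{\left(b,s \right)} = 0$ ($z{\left(b,s \right)} = - \frac{s - s}{3} = \left(- \frac{1}{3}\right) 0 = 0$)
$28 z{\left(8,5 \right)} - 18 = 28 \cdot 0 - 18 = 0 - 18 = -18$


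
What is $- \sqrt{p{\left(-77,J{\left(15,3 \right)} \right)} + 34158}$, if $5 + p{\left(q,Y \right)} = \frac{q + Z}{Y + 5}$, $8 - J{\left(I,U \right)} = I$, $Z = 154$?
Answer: $- \frac{57 \sqrt{42}}{2} \approx -184.7$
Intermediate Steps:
$J{\left(I,U \right)} = 8 - I$
$p{\left(q,Y \right)} = -5 + \frac{154 + q}{5 + Y}$ ($p{\left(q,Y \right)} = -5 + \frac{q + 154}{Y + 5} = -5 + \frac{154 + q}{5 + Y}$)
$- \sqrt{p{\left(-77,J{\left(15,3 \right)} \right)} + 34158} = - \sqrt{\frac{129 - 77 - 5 \left(8 - 15\right)}{5 + \left(8 - 15\right)} + 34158} = - \sqrt{\frac{129 - 77 - -35}{5 - 7} + 34158} = - \sqrt{\frac{129 - 77 + 35}{-2} + 34158} = - \sqrt{\left(- \frac{1}{2}\right) 87 + 34158} = - \sqrt{- \frac{87}{2} + 34158} = - \sqrt{\frac{68229}{2}} = - \frac{57 \sqrt{42}}{2}$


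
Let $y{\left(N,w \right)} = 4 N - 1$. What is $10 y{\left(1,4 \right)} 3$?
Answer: $90$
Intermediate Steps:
$y{\left(N,w \right)} = -1 + 4 N$
$10 y{\left(1,4 \right)} 3 = 10 \left(-1 + 4 \cdot 1\right) 3 = 10 \left(-1 + 4\right) 3 = 10 \cdot 3 \cdot 3 = 30 \cdot 3 = 90$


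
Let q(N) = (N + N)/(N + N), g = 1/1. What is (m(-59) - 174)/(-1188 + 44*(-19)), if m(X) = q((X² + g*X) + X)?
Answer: 173/2024 ≈ 0.085474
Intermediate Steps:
g = 1
q(N) = 1 (q(N) = (2*N)/((2*N)) = (2*N)*(1/(2*N)) = 1)
m(X) = 1
(m(-59) - 174)/(-1188 + 44*(-19)) = (1 - 174)/(-1188 + 44*(-19)) = -173/(-1188 - 836) = -173/(-2024) = -173*(-1/2024) = 173/2024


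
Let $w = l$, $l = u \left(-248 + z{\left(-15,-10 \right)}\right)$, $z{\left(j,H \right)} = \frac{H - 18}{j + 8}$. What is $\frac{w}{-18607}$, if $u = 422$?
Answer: $\frac{102968}{18607} \approx 5.5338$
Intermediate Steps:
$z{\left(j,H \right)} = \frac{-18 + H}{8 + j}$
$l = -102968$ ($l = 422 \left(-248 + \frac{-18 - 10}{8 - 15}\right) = 422 \left(-248 + \frac{1}{-7} \left(-28\right)\right) = 422 \left(-248 - -4\right) = 422 \left(-248 + 4\right) = 422 \left(-244\right) = -102968$)
$w = -102968$
$\frac{w}{-18607} = - \frac{102968}{-18607} = \left(-102968\right) \left(- \frac{1}{18607}\right) = \frac{102968}{18607}$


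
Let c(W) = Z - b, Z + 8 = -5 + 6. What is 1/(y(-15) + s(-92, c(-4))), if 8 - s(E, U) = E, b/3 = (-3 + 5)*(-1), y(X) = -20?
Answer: 1/80 ≈ 0.012500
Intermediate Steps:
Z = -7 (Z = -8 + (-5 + 6) = -8 + 1 = -7)
b = -6 (b = 3*((-3 + 5)*(-1)) = 3*(2*(-1)) = 3*(-2) = -6)
c(W) = -1 (c(W) = -7 - 1*(-6) = -7 + 6 = -1)
s(E, U) = 8 - E
1/(y(-15) + s(-92, c(-4))) = 1/(-20 + (8 - 1*(-92))) = 1/(-20 + (8 + 92)) = 1/(-20 + 100) = 1/80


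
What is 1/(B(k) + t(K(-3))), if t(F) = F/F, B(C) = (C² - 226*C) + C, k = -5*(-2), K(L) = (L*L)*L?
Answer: -1/2149 ≈ -0.00046533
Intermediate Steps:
K(L) = L³ (K(L) = L²*L = L³)
k = 10
B(C) = C² - 225*C
t(F) = 1
1/(B(k) + t(K(-3))) = 1/(10*(-225 + 10) + 1) = 1/(10*(-215) + 1) = 1/(-2150 + 1) = 1/(-2149) = -1/2149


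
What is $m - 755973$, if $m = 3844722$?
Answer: $3088749$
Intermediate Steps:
$m - 755973 = 3844722 - 755973 = 3088749$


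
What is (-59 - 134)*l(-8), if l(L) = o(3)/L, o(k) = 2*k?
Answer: 579/4 ≈ 144.75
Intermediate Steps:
l(L) = 6/L (l(L) = (2*3)/L = 6/L)
(-59 - 134)*l(-8) = (-59 - 134)*(6/(-8)) = -1158*(-1)/8 = -193*(-¾) = 579/4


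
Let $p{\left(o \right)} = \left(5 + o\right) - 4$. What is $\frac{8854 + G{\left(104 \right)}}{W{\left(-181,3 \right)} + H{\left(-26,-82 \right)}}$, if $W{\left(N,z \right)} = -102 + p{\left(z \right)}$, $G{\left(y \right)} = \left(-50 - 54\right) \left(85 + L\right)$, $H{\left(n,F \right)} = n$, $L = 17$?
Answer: $\frac{877}{62} \approx 14.145$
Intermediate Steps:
$p{\left(o \right)} = 1 + o$
$G{\left(y \right)} = -10608$ ($G{\left(y \right)} = \left(-50 - 54\right) \left(85 + 17\right) = \left(-104\right) 102 = -10608$)
$W{\left(N,z \right)} = -101 + z$ ($W{\left(N,z \right)} = -102 + \left(1 + z\right) = -101 + z$)
$\frac{8854 + G{\left(104 \right)}}{W{\left(-181,3 \right)} + H{\left(-26,-82 \right)}} = \frac{8854 - 10608}{\left(-101 + 3\right) - 26} = - \frac{1754}{-98 - 26} = - \frac{1754}{-124} = \left(-1754\right) \left(- \frac{1}{124}\right) = \frac{877}{62}$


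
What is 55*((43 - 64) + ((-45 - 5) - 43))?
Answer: -6270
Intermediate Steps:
55*((43 - 64) + ((-45 - 5) - 43)) = 55*(-21 + (-50 - 43)) = 55*(-21 - 93) = 55*(-114) = -6270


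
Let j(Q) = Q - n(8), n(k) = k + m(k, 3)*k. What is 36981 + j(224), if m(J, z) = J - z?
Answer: 37157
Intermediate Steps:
n(k) = k + k*(-3 + k) (n(k) = k + (k - 1*3)*k = k + (k - 3)*k = k + (-3 + k)*k = k + k*(-3 + k))
j(Q) = -48 + Q (j(Q) = Q - 8*(-2 + 8) = Q - 8*6 = Q - 1*48 = Q - 48 = -48 + Q)
36981 + j(224) = 36981 + (-48 + 224) = 36981 + 176 = 37157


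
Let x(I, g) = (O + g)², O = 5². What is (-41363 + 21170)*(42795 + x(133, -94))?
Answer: -960298308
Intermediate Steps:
O = 25
x(I, g) = (25 + g)²
(-41363 + 21170)*(42795 + x(133, -94)) = (-41363 + 21170)*(42795 + (25 - 94)²) = -20193*(42795 + (-69)²) = -20193*(42795 + 4761) = -20193*47556 = -960298308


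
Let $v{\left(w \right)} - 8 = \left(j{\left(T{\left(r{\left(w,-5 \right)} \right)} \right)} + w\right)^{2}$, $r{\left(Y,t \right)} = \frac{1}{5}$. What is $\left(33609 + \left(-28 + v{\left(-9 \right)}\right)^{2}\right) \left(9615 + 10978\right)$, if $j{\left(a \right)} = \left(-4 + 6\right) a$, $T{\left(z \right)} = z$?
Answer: $\frac{470043997618}{625} \approx 7.5207 \cdot 10^{8}$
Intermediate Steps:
$r{\left(Y,t \right)} = \frac{1}{5}$
$j{\left(a \right)} = 2 a$
$v{\left(w \right)} = 8 + \left(\frac{2}{5} + w\right)^{2}$ ($v{\left(w \right)} = 8 + \left(2 \cdot \frac{1}{5} + w\right)^{2} = 8 + \left(\frac{2}{5} + w\right)^{2}$)
$\left(33609 + \left(-28 + v{\left(-9 \right)}\right)^{2}\right) \left(9615 + 10978\right) = \left(33609 + \left(-28 + \left(8 + \frac{\left(2 + 5 \left(-9\right)\right)^{2}}{25}\right)\right)^{2}\right) \left(9615 + 10978\right) = \left(33609 + \left(-28 + \left(8 + \frac{\left(2 - 45\right)^{2}}{25}\right)\right)^{2}\right) 20593 = \left(33609 + \left(-28 + \left(8 + \frac{\left(-43\right)^{2}}{25}\right)\right)^{2}\right) 20593 = \left(33609 + \left(-28 + \left(8 + \frac{1}{25} \cdot 1849\right)\right)^{2}\right) 20593 = \left(33609 + \left(-28 + \left(8 + \frac{1849}{25}\right)\right)^{2}\right) 20593 = \left(33609 + \left(-28 + \frac{2049}{25}\right)^{2}\right) 20593 = \left(33609 + \left(\frac{1349}{25}\right)^{2}\right) 20593 = \left(33609 + \frac{1819801}{625}\right) 20593 = \frac{22825426}{625} \cdot 20593 = \frac{470043997618}{625}$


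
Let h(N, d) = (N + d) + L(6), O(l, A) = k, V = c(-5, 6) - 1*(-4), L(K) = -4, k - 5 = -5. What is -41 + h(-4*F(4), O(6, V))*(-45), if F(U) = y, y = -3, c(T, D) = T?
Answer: -401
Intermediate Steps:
k = 0 (k = 5 - 5 = 0)
F(U) = -3
V = -1 (V = -5 - 1*(-4) = -5 + 4 = -1)
O(l, A) = 0
h(N, d) = -4 + N + d (h(N, d) = (N + d) - 4 = -4 + N + d)
-41 + h(-4*F(4), O(6, V))*(-45) = -41 + (-4 - 4*(-3) + 0)*(-45) = -41 + (-4 + 12 + 0)*(-45) = -41 + 8*(-45) = -41 - 360 = -401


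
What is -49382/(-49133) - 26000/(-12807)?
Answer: 1909893274/629246331 ≈ 3.0352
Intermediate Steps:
-49382/(-49133) - 26000/(-12807) = -49382*(-1/49133) - 26000*(-1/12807) = 49382/49133 + 26000/12807 = 1909893274/629246331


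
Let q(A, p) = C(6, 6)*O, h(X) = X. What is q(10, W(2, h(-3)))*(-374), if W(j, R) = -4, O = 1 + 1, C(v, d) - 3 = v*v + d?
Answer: -33660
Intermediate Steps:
C(v, d) = 3 + d + v² (C(v, d) = 3 + (v*v + d) = 3 + (v² + d) = 3 + (d + v²) = 3 + d + v²)
O = 2
q(A, p) = 90 (q(A, p) = (3 + 6 + 6²)*2 = (3 + 6 + 36)*2 = 45*2 = 90)
q(10, W(2, h(-3)))*(-374) = 90*(-374) = -33660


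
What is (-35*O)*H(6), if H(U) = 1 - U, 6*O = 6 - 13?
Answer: -1225/6 ≈ -204.17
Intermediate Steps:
O = -7/6 (O = (6 - 13)/6 = (⅙)*(-7) = -7/6 ≈ -1.1667)
(-35*O)*H(6) = (-35*(-7/6))*(1 - 1*6) = 245*(1 - 6)/6 = (245/6)*(-5) = -1225/6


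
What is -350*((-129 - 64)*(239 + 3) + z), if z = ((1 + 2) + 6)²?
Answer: 16318750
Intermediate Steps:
z = 81 (z = (3 + 6)² = 9² = 81)
-350*((-129 - 64)*(239 + 3) + z) = -350*((-129 - 64)*(239 + 3) + 81) = -350*(-193*242 + 81) = -350*(-46706 + 81) = -350*(-46625) = 16318750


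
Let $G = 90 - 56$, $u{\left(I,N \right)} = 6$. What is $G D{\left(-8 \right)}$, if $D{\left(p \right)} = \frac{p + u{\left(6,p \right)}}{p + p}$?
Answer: $\frac{17}{4} \approx 4.25$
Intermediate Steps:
$G = 34$ ($G = 90 - 56 = 34$)
$D{\left(p \right)} = \frac{6 + p}{2 p}$ ($D{\left(p \right)} = \frac{p + 6}{p + p} = \frac{6 + p}{2 p}$)
$G D{\left(-8 \right)} = 34 \frac{6 - 8}{2 \left(-8\right)} = 34 \cdot \frac{1}{2} \left(- \frac{1}{8}\right) \left(-2\right) = 34 \cdot \frac{1}{8} = \frac{17}{4}$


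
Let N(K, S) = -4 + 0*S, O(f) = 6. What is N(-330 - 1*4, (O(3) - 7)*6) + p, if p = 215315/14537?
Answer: 157167/14537 ≈ 10.812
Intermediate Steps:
p = 215315/14537 (p = 215315*(1/14537) = 215315/14537 ≈ 14.812)
N(K, S) = -4 (N(K, S) = -4 + 0 = -4)
N(-330 - 1*4, (O(3) - 7)*6) + p = -4 + 215315/14537 = 157167/14537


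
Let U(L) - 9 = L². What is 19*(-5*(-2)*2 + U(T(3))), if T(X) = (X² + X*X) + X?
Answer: 8930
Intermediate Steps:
T(X) = X + 2*X² (T(X) = (X² + X²) + X = 2*X² + X = X + 2*X²)
U(L) = 9 + L²
19*(-5*(-2)*2 + U(T(3))) = 19*(-5*(-2)*2 + (9 + (3*(1 + 2*3))²)) = 19*(10*2 + (9 + (3*(1 + 6))²)) = 19*(20 + (9 + (3*7)²)) = 19*(20 + (9 + 21²)) = 19*(20 + (9 + 441)) = 19*(20 + 450) = 19*470 = 8930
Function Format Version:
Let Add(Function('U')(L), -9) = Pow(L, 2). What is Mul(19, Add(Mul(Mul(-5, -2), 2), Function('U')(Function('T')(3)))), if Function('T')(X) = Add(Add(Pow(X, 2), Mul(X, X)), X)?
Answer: 8930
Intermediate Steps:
Function('T')(X) = Add(X, Mul(2, Pow(X, 2))) (Function('T')(X) = Add(Add(Pow(X, 2), Pow(X, 2)), X) = Add(Mul(2, Pow(X, 2)), X) = Add(X, Mul(2, Pow(X, 2))))
Function('U')(L) = Add(9, Pow(L, 2))
Mul(19, Add(Mul(Mul(-5, -2), 2), Function('U')(Function('T')(3)))) = Mul(19, Add(Mul(Mul(-5, -2), 2), Add(9, Pow(Mul(3, Add(1, Mul(2, 3))), 2)))) = Mul(19, Add(Mul(10, 2), Add(9, Pow(Mul(3, Add(1, 6)), 2)))) = Mul(19, Add(20, Add(9, Pow(Mul(3, 7), 2)))) = Mul(19, Add(20, Add(9, Pow(21, 2)))) = Mul(19, Add(20, Add(9, 441))) = Mul(19, Add(20, 450)) = Mul(19, 470) = 8930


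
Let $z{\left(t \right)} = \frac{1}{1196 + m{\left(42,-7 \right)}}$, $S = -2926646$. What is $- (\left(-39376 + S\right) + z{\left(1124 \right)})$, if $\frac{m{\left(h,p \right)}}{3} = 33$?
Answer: $\frac{3840998489}{1295} \approx 2.966 \cdot 10^{6}$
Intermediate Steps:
$m{\left(h,p \right)} = 99$ ($m{\left(h,p \right)} = 3 \cdot 33 = 99$)
$z{\left(t \right)} = \frac{1}{1295}$ ($z{\left(t \right)} = \frac{1}{1196 + 99} = \frac{1}{1295}$)
$- (\left(-39376 + S\right) + z{\left(1124 \right)}) = - (\left(-39376 - 2926646\right) + \frac{1}{1295}) = - (-2966022 + \frac{1}{1295}) = \left(-1\right) \left(- \frac{3840998489}{1295}\right) = \frac{3840998489}{1295}$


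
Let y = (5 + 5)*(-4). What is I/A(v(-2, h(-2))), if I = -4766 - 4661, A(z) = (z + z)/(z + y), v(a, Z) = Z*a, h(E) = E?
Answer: 84843/2 ≈ 42422.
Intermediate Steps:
y = -40 (y = 10*(-4) = -40)
A(z) = 2*z/(-40 + z) (A(z) = (z + z)/(z - 40) = (2*z)/(-40 + z) = 2*z/(-40 + z))
I = -9427
I/A(v(-2, h(-2))) = -9427/(2*(-2*(-2))/(-40 - 2*(-2))) = -9427/(2*4/(-40 + 4)) = -9427/(2*4/(-36)) = -9427/(2*4*(-1/36)) = -9427/(-2/9) = -9427*(-9/2) = 84843/2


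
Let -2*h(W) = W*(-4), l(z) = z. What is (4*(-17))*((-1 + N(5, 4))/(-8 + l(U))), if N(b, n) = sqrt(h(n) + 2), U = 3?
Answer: -68/5 + 68*sqrt(10)/5 ≈ 29.407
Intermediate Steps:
h(W) = 2*W (h(W) = -W*(-4)/2 = -(-2)*W = 2*W)
N(b, n) = sqrt(2 + 2*n) (N(b, n) = sqrt(2*n + 2) = sqrt(2 + 2*n))
(4*(-17))*((-1 + N(5, 4))/(-8 + l(U))) = (4*(-17))*((-1 + sqrt(2 + 2*4))/(-8 + 3)) = -68*(-1 + sqrt(2 + 8))/(-5) = -68*(-1 + sqrt(10))*(-1)/5 = -68*(1/5 - sqrt(10)/5) = -68/5 + 68*sqrt(10)/5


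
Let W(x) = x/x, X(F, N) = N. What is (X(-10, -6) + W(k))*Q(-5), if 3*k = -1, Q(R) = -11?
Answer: 55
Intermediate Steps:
k = -1/3 (k = (1/3)*(-1) = -1/3 ≈ -0.33333)
W(x) = 1
(X(-10, -6) + W(k))*Q(-5) = (-6 + 1)*(-11) = -5*(-11) = 55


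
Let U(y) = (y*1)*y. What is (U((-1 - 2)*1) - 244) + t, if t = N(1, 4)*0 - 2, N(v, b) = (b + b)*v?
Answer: -237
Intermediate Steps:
N(v, b) = 2*b*v (N(v, b) = (2*b)*v = 2*b*v)
U(y) = y**2 (U(y) = y*y = y**2)
t = -2 (t = (2*4*1)*0 - 2 = 8*0 - 2 = 0 - 2 = -2)
(U((-1 - 2)*1) - 244) + t = (((-1 - 2)*1)**2 - 244) - 2 = ((-3*1)**2 - 244) - 2 = ((-3)**2 - 244) - 2 = (9 - 244) - 2 = -235 - 2 = -237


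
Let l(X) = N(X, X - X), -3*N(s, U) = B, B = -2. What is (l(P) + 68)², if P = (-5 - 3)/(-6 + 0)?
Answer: 42436/9 ≈ 4715.1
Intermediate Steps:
P = 4/3 (P = -8/(-6) = -8*(-⅙) = 4/3 ≈ 1.3333)
N(s, U) = ⅔ (N(s, U) = -⅓*(-2) = ⅔)
l(X) = ⅔
(l(P) + 68)² = (⅔ + 68)² = (206/3)² = 42436/9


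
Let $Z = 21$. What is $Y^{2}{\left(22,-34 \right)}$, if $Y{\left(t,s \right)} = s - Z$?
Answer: $3025$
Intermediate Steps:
$Y{\left(t,s \right)} = -21 + s$ ($Y{\left(t,s \right)} = s - 21 = -21 + s$)
$Y^{2}{\left(22,-34 \right)} = \left(-21 - 34\right)^{2} = \left(-55\right)^{2} = 3025$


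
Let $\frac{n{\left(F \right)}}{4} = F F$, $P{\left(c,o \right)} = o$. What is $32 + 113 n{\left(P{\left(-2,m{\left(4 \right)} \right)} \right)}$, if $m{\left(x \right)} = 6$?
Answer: $16304$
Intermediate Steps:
$n{\left(F \right)} = 4 F^{2}$ ($n{\left(F \right)} = 4 F F = 4 F^{2}$)
$32 + 113 n{\left(P{\left(-2,m{\left(4 \right)} \right)} \right)} = 32 + 113 \cdot 4 \cdot 6^{2} = 32 + 113 \cdot 4 \cdot 36 = 32 + 113 \cdot 144 = 32 + 16272 = 16304$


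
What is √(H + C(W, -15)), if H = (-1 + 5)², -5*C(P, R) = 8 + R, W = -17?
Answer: √435/5 ≈ 4.1713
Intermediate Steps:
C(P, R) = -8/5 - R/5 (C(P, R) = -(8 + R)/5 = -8/5 - R/5)
H = 16 (H = 4² = 16)
√(H + C(W, -15)) = √(16 + (-8/5 - ⅕*(-15))) = √(16 + (-8/5 + 3)) = √(16 + 7/5) = √(87/5) = √435/5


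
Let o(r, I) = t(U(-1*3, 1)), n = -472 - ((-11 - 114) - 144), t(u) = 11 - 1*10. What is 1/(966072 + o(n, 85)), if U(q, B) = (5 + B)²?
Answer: 1/966073 ≈ 1.0351e-6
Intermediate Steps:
t(u) = 1 (t(u) = 11 - 10 = 1)
n = -203 (n = -472 - (-125 - 144) = -472 - 1*(-269) = -472 + 269 = -203)
o(r, I) = 1
1/(966072 + o(n, 85)) = 1/(966072 + 1) = 1/966073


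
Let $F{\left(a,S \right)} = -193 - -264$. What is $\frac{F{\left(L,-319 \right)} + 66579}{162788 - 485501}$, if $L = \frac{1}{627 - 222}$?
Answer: $- \frac{66650}{322713} \approx -0.20653$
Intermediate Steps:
$L = \frac{1}{405} \approx 0.0024691$
$F{\left(a,S \right)} = 71$ ($F{\left(a,S \right)} = -193 + 264 = 71$)
$\frac{F{\left(L,-319 \right)} + 66579}{162788 - 485501} = \frac{71 + 66579}{162788 - 485501} = \frac{66650}{-322713} = 66650 \left(- \frac{1}{322713}\right) = - \frac{66650}{322713}$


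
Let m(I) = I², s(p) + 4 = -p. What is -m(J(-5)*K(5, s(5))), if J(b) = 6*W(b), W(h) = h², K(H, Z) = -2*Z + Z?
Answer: -1822500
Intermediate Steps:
s(p) = -4 - p
K(H, Z) = -Z
J(b) = 6*b²
-m(J(-5)*K(5, s(5))) = -((6*(-5)²)*(-(-4 - 1*5)))² = -((6*25)*(-(-4 - 5)))² = -(150*(-1*(-9)))² = -(150*9)² = -1*1350² = -1*1822500 = -1822500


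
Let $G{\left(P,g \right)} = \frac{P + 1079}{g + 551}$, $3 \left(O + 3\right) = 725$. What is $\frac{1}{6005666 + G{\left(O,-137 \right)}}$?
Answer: $\frac{1242}{7459041125} \approx 1.6651 \cdot 10^{-7}$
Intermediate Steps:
$O = \frac{716}{3}$ ($O = -3 + \frac{1}{3} \cdot 725 = -3 + \frac{725}{3} = \frac{716}{3} \approx 238.67$)
$G{\left(P,g \right)} = \frac{1079 + P}{551 + g}$
$\frac{1}{6005666 + G{\left(O,-137 \right)}} = \frac{1}{6005666 + \frac{1079 + \frac{716}{3}}{551 - 137}} = \frac{1}{6005666 + \frac{1}{414} \cdot \frac{3953}{3}} = \frac{1}{6005666 + \frac{3953}{1242}} = \frac{1}{\frac{7459041125}{1242}} = \frac{1242}{7459041125}$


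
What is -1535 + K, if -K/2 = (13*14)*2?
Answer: -2263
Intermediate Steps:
K = -728 (K = -2*13*14*2 = -364*2 = -2*364 = -728)
-1535 + K = -1535 - 728 = -2263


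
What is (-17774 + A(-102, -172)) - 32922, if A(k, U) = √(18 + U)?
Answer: -50696 + I*√154 ≈ -50696.0 + 12.41*I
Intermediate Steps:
(-17774 + A(-102, -172)) - 32922 = (-17774 + √(18 - 172)) - 32922 = (-17774 + √(-154)) - 32922 = (-17774 + I*√154) - 32922 = -50696 + I*√154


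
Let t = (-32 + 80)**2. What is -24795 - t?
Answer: -27099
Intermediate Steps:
t = 2304 (t = 48**2 = 2304)
-24795 - t = -24795 - 1*2304 = -24795 - 2304 = -27099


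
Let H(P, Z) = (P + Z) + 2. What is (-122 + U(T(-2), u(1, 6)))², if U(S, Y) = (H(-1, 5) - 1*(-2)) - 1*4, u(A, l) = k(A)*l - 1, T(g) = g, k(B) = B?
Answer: 13924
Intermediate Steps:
H(P, Z) = 2 + P + Z
u(A, l) = -1 + A*l (u(A, l) = A*l - 1 = -1 + A*l)
U(S, Y) = 4 (U(S, Y) = ((2 - 1 + 5) - 1*(-2)) - 1*4 = (6 + 2) - 4 = 8 - 4 = 4)
(-122 + U(T(-2), u(1, 6)))² = (-122 + 4)² = (-118)² = 13924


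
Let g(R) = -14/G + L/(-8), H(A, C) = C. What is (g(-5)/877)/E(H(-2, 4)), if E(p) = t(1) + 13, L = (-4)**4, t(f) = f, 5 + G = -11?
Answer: -249/98224 ≈ -0.0025350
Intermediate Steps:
G = -16 (G = -5 - 11 = -16)
L = 256
E(p) = 14 (E(p) = 1 + 13 = 14)
g(R) = -249/8 (g(R) = -14/(-16) + 256/(-8) = -14*(-1/16) + 256*(-1/8) = 7/8 - 32 = -249/8)
(g(-5)/877)/E(H(-2, 4)) = -249/8/877/14 = -249/8*1/877*(1/14) = -249/7016*1/14 = -249/98224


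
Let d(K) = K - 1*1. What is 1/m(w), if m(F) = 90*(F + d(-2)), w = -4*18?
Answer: -1/6750 ≈ -0.00014815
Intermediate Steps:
d(K) = -1 + K (d(K) = K - 1 = -1 + K)
w = -72
m(F) = -270 + 90*F (m(F) = 90*(F + (-1 - 2)) = 90*(F - 3) = 90*(-3 + F) = -270 + 90*F)
1/m(w) = 1/(-270 + 90*(-72)) = 1/(-270 - 6480) = 1/(-6750) = -1/6750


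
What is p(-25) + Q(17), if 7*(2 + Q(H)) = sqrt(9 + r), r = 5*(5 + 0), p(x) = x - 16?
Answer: -43 + sqrt(34)/7 ≈ -42.167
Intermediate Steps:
p(x) = -16 + x
r = 25 (r = 5*5 = 25)
Q(H) = -2 + sqrt(34)/7 (Q(H) = -2 + sqrt(9 + 25)/7 = -2 + sqrt(34)/7)
p(-25) + Q(17) = (-16 - 25) + (-2 + sqrt(34)/7) = -41 + (-2 + sqrt(34)/7) = -43 + sqrt(34)/7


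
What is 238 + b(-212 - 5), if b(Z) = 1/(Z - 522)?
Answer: 175881/739 ≈ 238.00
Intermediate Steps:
b(Z) = 1/(-522 + Z)
238 + b(-212 - 5) = 238 + 1/(-522 + (-212 - 5)) = 238 + 1/(-522 - 217) = 238 + 1/(-739) = 238 - 1/739 = 175881/739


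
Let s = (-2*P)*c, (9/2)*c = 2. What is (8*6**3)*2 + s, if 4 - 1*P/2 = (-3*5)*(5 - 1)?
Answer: 30080/9 ≈ 3342.2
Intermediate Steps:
c = 4/9 (c = (2/9)*2 = 4/9 ≈ 0.44444)
P = 128 (P = 8 - 2*(-3*5)*(5 - 1) = 8 - (-30)*4 = 8 - 2*(-60) = 8 + 120 = 128)
s = -1024/9 (s = -2*128*(4/9) = -256*4/9 = -1024/9 ≈ -113.78)
(8*6**3)*2 + s = (8*6**3)*2 - 1024/9 = (8*216)*2 - 1024/9 = 1728*2 - 1024/9 = 3456 - 1024/9 = 30080/9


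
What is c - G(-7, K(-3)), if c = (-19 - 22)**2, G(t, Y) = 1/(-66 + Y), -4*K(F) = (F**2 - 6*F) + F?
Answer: 121033/72 ≈ 1681.0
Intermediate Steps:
K(F) = -F**2/4 + 5*F/4 (K(F) = -((F**2 - 6*F) + F)/4 = -(F**2 - 5*F)/4 = -F**2/4 + 5*F/4)
c = 1681 (c = (-41)**2 = 1681)
c - G(-7, K(-3)) = 1681 - 1/(-66 + (1/4)*(-3)*(5 - 1*(-3))) = 1681 - 1/(-66 + (1/4)*(-3)*(5 + 3)) = 1681 - 1/(-66 + (1/4)*(-3)*8) = 1681 - 1/(-66 - 6) = 1681 - 1/(-72) = 1681 - 1*(-1/72) = 1681 + 1/72 = 121033/72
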